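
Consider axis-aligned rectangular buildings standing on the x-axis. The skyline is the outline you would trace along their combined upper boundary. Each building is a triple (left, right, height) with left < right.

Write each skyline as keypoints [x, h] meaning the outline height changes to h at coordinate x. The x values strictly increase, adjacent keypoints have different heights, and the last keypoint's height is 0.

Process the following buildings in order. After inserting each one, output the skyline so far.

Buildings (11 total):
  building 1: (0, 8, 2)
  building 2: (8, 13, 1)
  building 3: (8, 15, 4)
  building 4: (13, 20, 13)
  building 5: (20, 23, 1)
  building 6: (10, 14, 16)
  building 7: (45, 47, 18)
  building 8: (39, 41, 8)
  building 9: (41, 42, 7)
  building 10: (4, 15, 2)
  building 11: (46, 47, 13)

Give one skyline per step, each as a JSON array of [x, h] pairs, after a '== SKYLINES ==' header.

== SKYLINES ==
[[0,2],[8,0]]
[[0,2],[8,1],[13,0]]
[[0,2],[8,4],[15,0]]
[[0,2],[8,4],[13,13],[20,0]]
[[0,2],[8,4],[13,13],[20,1],[23,0]]
[[0,2],[8,4],[10,16],[14,13],[20,1],[23,0]]
[[0,2],[8,4],[10,16],[14,13],[20,1],[23,0],[45,18],[47,0]]
[[0,2],[8,4],[10,16],[14,13],[20,1],[23,0],[39,8],[41,0],[45,18],[47,0]]
[[0,2],[8,4],[10,16],[14,13],[20,1],[23,0],[39,8],[41,7],[42,0],[45,18],[47,0]]
[[0,2],[8,4],[10,16],[14,13],[20,1],[23,0],[39,8],[41,7],[42,0],[45,18],[47,0]]
[[0,2],[8,4],[10,16],[14,13],[20,1],[23,0],[39,8],[41,7],[42,0],[45,18],[47,0]]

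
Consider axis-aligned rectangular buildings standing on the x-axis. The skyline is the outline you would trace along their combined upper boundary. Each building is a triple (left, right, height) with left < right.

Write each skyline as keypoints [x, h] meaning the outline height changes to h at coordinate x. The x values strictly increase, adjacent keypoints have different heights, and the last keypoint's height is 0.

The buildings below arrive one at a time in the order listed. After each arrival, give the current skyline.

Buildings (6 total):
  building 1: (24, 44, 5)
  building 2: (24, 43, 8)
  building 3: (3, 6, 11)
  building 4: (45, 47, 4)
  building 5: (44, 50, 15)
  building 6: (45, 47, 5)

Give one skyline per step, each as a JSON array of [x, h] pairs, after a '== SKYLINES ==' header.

== SKYLINES ==
[[24,5],[44,0]]
[[24,8],[43,5],[44,0]]
[[3,11],[6,0],[24,8],[43,5],[44,0]]
[[3,11],[6,0],[24,8],[43,5],[44,0],[45,4],[47,0]]
[[3,11],[6,0],[24,8],[43,5],[44,15],[50,0]]
[[3,11],[6,0],[24,8],[43,5],[44,15],[50,0]]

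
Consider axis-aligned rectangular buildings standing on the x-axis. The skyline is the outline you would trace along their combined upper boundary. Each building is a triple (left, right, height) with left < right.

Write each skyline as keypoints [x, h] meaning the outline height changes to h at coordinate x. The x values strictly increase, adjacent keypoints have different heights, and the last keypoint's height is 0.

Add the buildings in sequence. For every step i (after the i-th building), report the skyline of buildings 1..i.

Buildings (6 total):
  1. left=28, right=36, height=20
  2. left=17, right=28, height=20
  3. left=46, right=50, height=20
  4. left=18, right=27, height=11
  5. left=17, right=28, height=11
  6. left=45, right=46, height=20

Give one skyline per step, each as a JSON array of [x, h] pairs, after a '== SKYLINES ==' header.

== SKYLINES ==
[[28,20],[36,0]]
[[17,20],[36,0]]
[[17,20],[36,0],[46,20],[50,0]]
[[17,20],[36,0],[46,20],[50,0]]
[[17,20],[36,0],[46,20],[50,0]]
[[17,20],[36,0],[45,20],[50,0]]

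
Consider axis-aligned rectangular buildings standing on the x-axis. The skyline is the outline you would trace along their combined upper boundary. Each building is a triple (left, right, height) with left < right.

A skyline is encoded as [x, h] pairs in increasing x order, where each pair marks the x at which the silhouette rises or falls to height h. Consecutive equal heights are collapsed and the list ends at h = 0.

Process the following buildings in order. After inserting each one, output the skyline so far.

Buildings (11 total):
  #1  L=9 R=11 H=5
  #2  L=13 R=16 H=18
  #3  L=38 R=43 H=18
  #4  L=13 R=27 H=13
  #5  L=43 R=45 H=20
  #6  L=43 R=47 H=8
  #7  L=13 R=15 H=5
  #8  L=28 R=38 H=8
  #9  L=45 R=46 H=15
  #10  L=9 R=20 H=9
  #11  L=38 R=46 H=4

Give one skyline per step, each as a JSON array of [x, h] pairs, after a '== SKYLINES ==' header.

== SKYLINES ==
[[9,5],[11,0]]
[[9,5],[11,0],[13,18],[16,0]]
[[9,5],[11,0],[13,18],[16,0],[38,18],[43,0]]
[[9,5],[11,0],[13,18],[16,13],[27,0],[38,18],[43,0]]
[[9,5],[11,0],[13,18],[16,13],[27,0],[38,18],[43,20],[45,0]]
[[9,5],[11,0],[13,18],[16,13],[27,0],[38,18],[43,20],[45,8],[47,0]]
[[9,5],[11,0],[13,18],[16,13],[27,0],[38,18],[43,20],[45,8],[47,0]]
[[9,5],[11,0],[13,18],[16,13],[27,0],[28,8],[38,18],[43,20],[45,8],[47,0]]
[[9,5],[11,0],[13,18],[16,13],[27,0],[28,8],[38,18],[43,20],[45,15],[46,8],[47,0]]
[[9,9],[13,18],[16,13],[27,0],[28,8],[38,18],[43,20],[45,15],[46,8],[47,0]]
[[9,9],[13,18],[16,13],[27,0],[28,8],[38,18],[43,20],[45,15],[46,8],[47,0]]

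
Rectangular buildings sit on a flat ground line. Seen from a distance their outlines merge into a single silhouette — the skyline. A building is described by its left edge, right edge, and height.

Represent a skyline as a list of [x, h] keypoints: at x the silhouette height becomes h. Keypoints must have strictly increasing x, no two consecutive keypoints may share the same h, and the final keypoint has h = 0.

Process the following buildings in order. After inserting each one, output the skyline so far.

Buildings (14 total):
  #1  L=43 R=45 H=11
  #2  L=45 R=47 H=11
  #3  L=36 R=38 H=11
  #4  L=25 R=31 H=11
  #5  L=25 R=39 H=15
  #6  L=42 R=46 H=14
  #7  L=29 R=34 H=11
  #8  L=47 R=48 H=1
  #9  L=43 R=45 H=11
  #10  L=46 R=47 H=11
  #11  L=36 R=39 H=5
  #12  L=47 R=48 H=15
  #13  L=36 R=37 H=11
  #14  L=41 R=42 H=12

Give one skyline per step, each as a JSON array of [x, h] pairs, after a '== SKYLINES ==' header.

== SKYLINES ==
[[43,11],[45,0]]
[[43,11],[47,0]]
[[36,11],[38,0],[43,11],[47,0]]
[[25,11],[31,0],[36,11],[38,0],[43,11],[47,0]]
[[25,15],[39,0],[43,11],[47,0]]
[[25,15],[39,0],[42,14],[46,11],[47,0]]
[[25,15],[39,0],[42,14],[46,11],[47,0]]
[[25,15],[39,0],[42,14],[46,11],[47,1],[48,0]]
[[25,15],[39,0],[42,14],[46,11],[47,1],[48,0]]
[[25,15],[39,0],[42,14],[46,11],[47,1],[48,0]]
[[25,15],[39,0],[42,14],[46,11],[47,1],[48,0]]
[[25,15],[39,0],[42,14],[46,11],[47,15],[48,0]]
[[25,15],[39,0],[42,14],[46,11],[47,15],[48,0]]
[[25,15],[39,0],[41,12],[42,14],[46,11],[47,15],[48,0]]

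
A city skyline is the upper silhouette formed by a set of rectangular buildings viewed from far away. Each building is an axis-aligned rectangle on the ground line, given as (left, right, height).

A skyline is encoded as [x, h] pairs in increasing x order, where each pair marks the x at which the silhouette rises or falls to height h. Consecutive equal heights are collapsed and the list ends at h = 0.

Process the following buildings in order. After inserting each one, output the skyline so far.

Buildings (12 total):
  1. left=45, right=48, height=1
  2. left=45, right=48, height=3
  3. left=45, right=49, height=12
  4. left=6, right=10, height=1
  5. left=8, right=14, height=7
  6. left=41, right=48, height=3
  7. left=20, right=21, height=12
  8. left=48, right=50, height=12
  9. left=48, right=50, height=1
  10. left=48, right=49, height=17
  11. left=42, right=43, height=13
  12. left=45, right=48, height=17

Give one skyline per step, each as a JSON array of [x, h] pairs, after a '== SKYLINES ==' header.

== SKYLINES ==
[[45,1],[48,0]]
[[45,3],[48,0]]
[[45,12],[49,0]]
[[6,1],[10,0],[45,12],[49,0]]
[[6,1],[8,7],[14,0],[45,12],[49,0]]
[[6,1],[8,7],[14,0],[41,3],[45,12],[49,0]]
[[6,1],[8,7],[14,0],[20,12],[21,0],[41,3],[45,12],[49,0]]
[[6,1],[8,7],[14,0],[20,12],[21,0],[41,3],[45,12],[50,0]]
[[6,1],[8,7],[14,0],[20,12],[21,0],[41,3],[45,12],[50,0]]
[[6,1],[8,7],[14,0],[20,12],[21,0],[41,3],[45,12],[48,17],[49,12],[50,0]]
[[6,1],[8,7],[14,0],[20,12],[21,0],[41,3],[42,13],[43,3],[45,12],[48,17],[49,12],[50,0]]
[[6,1],[8,7],[14,0],[20,12],[21,0],[41,3],[42,13],[43,3],[45,17],[49,12],[50,0]]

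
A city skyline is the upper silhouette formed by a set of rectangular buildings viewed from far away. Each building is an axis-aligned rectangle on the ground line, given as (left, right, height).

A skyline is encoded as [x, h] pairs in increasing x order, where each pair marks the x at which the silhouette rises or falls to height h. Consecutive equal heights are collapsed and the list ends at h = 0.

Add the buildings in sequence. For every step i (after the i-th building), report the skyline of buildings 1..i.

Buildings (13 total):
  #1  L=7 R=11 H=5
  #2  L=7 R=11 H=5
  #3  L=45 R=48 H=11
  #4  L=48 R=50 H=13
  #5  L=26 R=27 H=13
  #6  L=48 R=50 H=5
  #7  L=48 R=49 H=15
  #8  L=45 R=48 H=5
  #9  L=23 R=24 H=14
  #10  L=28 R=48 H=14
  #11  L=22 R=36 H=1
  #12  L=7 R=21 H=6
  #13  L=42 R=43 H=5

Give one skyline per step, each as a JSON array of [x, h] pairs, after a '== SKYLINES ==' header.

== SKYLINES ==
[[7,5],[11,0]]
[[7,5],[11,0]]
[[7,5],[11,0],[45,11],[48,0]]
[[7,5],[11,0],[45,11],[48,13],[50,0]]
[[7,5],[11,0],[26,13],[27,0],[45,11],[48,13],[50,0]]
[[7,5],[11,0],[26,13],[27,0],[45,11],[48,13],[50,0]]
[[7,5],[11,0],[26,13],[27,0],[45,11],[48,15],[49,13],[50,0]]
[[7,5],[11,0],[26,13],[27,0],[45,11],[48,15],[49,13],[50,0]]
[[7,5],[11,0],[23,14],[24,0],[26,13],[27,0],[45,11],[48,15],[49,13],[50,0]]
[[7,5],[11,0],[23,14],[24,0],[26,13],[27,0],[28,14],[48,15],[49,13],[50,0]]
[[7,5],[11,0],[22,1],[23,14],[24,1],[26,13],[27,1],[28,14],[48,15],[49,13],[50,0]]
[[7,6],[21,0],[22,1],[23,14],[24,1],[26,13],[27,1],[28,14],[48,15],[49,13],[50,0]]
[[7,6],[21,0],[22,1],[23,14],[24,1],[26,13],[27,1],[28,14],[48,15],[49,13],[50,0]]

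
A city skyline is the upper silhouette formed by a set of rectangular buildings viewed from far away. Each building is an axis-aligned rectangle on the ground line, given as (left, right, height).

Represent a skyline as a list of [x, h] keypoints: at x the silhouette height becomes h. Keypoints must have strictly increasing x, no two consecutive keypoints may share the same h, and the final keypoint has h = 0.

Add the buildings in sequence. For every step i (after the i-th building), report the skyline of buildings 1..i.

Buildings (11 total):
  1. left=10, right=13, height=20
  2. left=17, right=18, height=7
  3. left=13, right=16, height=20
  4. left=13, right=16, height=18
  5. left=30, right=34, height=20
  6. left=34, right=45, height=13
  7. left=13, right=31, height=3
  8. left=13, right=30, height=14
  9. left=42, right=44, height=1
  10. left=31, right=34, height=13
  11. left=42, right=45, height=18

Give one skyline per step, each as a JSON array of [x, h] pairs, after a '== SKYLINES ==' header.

== SKYLINES ==
[[10,20],[13,0]]
[[10,20],[13,0],[17,7],[18,0]]
[[10,20],[16,0],[17,7],[18,0]]
[[10,20],[16,0],[17,7],[18,0]]
[[10,20],[16,0],[17,7],[18,0],[30,20],[34,0]]
[[10,20],[16,0],[17,7],[18,0],[30,20],[34,13],[45,0]]
[[10,20],[16,3],[17,7],[18,3],[30,20],[34,13],[45,0]]
[[10,20],[16,14],[30,20],[34,13],[45,0]]
[[10,20],[16,14],[30,20],[34,13],[45,0]]
[[10,20],[16,14],[30,20],[34,13],[45,0]]
[[10,20],[16,14],[30,20],[34,13],[42,18],[45,0]]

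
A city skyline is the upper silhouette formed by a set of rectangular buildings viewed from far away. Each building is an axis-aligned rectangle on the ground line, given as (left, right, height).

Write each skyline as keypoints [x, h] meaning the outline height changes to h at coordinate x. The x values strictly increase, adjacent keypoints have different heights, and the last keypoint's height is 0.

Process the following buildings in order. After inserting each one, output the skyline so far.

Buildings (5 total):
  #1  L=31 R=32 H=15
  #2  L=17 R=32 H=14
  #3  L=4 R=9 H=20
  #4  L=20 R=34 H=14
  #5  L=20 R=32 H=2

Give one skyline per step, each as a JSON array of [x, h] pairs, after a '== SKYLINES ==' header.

== SKYLINES ==
[[31,15],[32,0]]
[[17,14],[31,15],[32,0]]
[[4,20],[9,0],[17,14],[31,15],[32,0]]
[[4,20],[9,0],[17,14],[31,15],[32,14],[34,0]]
[[4,20],[9,0],[17,14],[31,15],[32,14],[34,0]]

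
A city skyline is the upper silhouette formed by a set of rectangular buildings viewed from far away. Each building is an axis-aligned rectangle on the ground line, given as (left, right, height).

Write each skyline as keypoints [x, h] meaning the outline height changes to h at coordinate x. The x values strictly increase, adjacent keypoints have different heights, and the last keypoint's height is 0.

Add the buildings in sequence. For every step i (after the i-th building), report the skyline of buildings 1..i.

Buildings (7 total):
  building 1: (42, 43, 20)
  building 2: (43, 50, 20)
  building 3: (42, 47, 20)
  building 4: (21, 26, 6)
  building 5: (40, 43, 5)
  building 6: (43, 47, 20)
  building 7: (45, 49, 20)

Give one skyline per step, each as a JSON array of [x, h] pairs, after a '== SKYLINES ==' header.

== SKYLINES ==
[[42,20],[43,0]]
[[42,20],[50,0]]
[[42,20],[50,0]]
[[21,6],[26,0],[42,20],[50,0]]
[[21,6],[26,0],[40,5],[42,20],[50,0]]
[[21,6],[26,0],[40,5],[42,20],[50,0]]
[[21,6],[26,0],[40,5],[42,20],[50,0]]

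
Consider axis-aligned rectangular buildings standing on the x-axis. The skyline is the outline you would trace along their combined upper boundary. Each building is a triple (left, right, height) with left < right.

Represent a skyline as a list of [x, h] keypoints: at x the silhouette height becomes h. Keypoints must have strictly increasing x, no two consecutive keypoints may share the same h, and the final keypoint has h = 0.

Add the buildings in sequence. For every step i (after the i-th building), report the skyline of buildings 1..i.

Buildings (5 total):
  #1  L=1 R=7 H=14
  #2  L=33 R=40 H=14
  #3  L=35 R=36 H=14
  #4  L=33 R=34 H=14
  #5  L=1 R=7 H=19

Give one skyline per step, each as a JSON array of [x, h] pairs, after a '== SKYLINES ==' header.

== SKYLINES ==
[[1,14],[7,0]]
[[1,14],[7,0],[33,14],[40,0]]
[[1,14],[7,0],[33,14],[40,0]]
[[1,14],[7,0],[33,14],[40,0]]
[[1,19],[7,0],[33,14],[40,0]]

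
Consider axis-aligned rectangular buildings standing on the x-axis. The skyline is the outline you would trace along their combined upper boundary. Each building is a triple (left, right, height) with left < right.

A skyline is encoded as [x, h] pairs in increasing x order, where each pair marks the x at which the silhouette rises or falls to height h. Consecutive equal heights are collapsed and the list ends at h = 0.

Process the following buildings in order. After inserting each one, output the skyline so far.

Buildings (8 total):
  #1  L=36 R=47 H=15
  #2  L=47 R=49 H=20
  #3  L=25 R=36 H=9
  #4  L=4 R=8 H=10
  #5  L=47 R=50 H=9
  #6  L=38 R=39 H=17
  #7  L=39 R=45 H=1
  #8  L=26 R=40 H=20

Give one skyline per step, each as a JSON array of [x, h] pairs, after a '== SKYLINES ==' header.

== SKYLINES ==
[[36,15],[47,0]]
[[36,15],[47,20],[49,0]]
[[25,9],[36,15],[47,20],[49,0]]
[[4,10],[8,0],[25,9],[36,15],[47,20],[49,0]]
[[4,10],[8,0],[25,9],[36,15],[47,20],[49,9],[50,0]]
[[4,10],[8,0],[25,9],[36,15],[38,17],[39,15],[47,20],[49,9],[50,0]]
[[4,10],[8,0],[25,9],[36,15],[38,17],[39,15],[47,20],[49,9],[50,0]]
[[4,10],[8,0],[25,9],[26,20],[40,15],[47,20],[49,9],[50,0]]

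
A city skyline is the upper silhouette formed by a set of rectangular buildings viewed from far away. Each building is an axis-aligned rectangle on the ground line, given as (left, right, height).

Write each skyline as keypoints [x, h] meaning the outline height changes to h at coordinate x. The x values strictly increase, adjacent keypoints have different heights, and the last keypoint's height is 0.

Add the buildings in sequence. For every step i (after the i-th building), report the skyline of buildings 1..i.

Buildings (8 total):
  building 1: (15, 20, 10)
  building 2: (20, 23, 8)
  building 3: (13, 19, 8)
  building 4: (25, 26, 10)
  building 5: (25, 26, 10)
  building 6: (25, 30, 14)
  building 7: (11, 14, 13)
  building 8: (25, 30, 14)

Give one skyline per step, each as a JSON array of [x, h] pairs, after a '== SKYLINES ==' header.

== SKYLINES ==
[[15,10],[20,0]]
[[15,10],[20,8],[23,0]]
[[13,8],[15,10],[20,8],[23,0]]
[[13,8],[15,10],[20,8],[23,0],[25,10],[26,0]]
[[13,8],[15,10],[20,8],[23,0],[25,10],[26,0]]
[[13,8],[15,10],[20,8],[23,0],[25,14],[30,0]]
[[11,13],[14,8],[15,10],[20,8],[23,0],[25,14],[30,0]]
[[11,13],[14,8],[15,10],[20,8],[23,0],[25,14],[30,0]]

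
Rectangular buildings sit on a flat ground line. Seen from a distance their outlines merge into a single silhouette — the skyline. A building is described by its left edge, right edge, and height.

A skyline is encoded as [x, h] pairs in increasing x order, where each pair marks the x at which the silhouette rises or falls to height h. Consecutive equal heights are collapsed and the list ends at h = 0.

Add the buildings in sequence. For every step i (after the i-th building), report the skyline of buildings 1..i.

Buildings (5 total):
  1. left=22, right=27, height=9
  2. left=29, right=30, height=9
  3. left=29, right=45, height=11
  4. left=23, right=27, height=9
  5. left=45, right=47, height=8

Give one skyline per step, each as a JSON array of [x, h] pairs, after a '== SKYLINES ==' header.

== SKYLINES ==
[[22,9],[27,0]]
[[22,9],[27,0],[29,9],[30,0]]
[[22,9],[27,0],[29,11],[45,0]]
[[22,9],[27,0],[29,11],[45,0]]
[[22,9],[27,0],[29,11],[45,8],[47,0]]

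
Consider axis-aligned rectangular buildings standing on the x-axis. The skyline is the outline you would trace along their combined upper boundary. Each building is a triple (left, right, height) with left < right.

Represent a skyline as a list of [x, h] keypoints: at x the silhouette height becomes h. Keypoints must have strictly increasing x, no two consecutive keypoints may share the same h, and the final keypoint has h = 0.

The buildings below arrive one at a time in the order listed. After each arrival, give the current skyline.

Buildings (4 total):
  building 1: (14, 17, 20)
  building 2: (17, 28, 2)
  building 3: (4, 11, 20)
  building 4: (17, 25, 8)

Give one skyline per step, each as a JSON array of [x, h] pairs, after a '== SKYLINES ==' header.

== SKYLINES ==
[[14,20],[17,0]]
[[14,20],[17,2],[28,0]]
[[4,20],[11,0],[14,20],[17,2],[28,0]]
[[4,20],[11,0],[14,20],[17,8],[25,2],[28,0]]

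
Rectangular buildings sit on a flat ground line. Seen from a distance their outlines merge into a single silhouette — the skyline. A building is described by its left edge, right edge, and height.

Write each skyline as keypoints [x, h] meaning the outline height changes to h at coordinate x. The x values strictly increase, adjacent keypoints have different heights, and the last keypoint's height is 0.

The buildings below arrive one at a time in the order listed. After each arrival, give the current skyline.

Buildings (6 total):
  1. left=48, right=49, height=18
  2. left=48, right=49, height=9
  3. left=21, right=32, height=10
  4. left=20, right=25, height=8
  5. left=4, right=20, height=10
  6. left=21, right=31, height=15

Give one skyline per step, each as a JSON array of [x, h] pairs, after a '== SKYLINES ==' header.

== SKYLINES ==
[[48,18],[49,0]]
[[48,18],[49,0]]
[[21,10],[32,0],[48,18],[49,0]]
[[20,8],[21,10],[32,0],[48,18],[49,0]]
[[4,10],[20,8],[21,10],[32,0],[48,18],[49,0]]
[[4,10],[20,8],[21,15],[31,10],[32,0],[48,18],[49,0]]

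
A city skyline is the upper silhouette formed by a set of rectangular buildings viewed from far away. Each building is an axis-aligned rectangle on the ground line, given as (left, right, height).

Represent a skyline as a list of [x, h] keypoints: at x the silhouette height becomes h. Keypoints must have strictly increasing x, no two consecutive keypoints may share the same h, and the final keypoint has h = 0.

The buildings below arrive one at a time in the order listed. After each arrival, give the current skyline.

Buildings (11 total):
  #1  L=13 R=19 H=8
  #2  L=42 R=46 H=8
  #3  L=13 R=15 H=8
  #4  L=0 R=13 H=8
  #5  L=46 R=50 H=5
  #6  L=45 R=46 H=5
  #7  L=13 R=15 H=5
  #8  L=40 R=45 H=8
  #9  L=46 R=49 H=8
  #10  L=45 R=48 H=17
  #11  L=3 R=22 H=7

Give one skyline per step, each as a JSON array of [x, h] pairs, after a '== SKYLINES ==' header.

== SKYLINES ==
[[13,8],[19,0]]
[[13,8],[19,0],[42,8],[46,0]]
[[13,8],[19,0],[42,8],[46,0]]
[[0,8],[19,0],[42,8],[46,0]]
[[0,8],[19,0],[42,8],[46,5],[50,0]]
[[0,8],[19,0],[42,8],[46,5],[50,0]]
[[0,8],[19,0],[42,8],[46,5],[50,0]]
[[0,8],[19,0],[40,8],[46,5],[50,0]]
[[0,8],[19,0],[40,8],[49,5],[50,0]]
[[0,8],[19,0],[40,8],[45,17],[48,8],[49,5],[50,0]]
[[0,8],[19,7],[22,0],[40,8],[45,17],[48,8],[49,5],[50,0]]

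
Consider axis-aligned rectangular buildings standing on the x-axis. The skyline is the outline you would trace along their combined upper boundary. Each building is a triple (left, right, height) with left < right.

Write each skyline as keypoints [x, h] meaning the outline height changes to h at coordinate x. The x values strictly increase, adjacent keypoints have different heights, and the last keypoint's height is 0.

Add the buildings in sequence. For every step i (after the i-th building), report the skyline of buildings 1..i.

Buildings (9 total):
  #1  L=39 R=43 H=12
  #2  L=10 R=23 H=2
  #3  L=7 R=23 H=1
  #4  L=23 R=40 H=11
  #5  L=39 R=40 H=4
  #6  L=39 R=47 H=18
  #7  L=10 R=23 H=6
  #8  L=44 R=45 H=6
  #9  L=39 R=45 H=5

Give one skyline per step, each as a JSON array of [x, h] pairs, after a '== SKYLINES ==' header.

== SKYLINES ==
[[39,12],[43,0]]
[[10,2],[23,0],[39,12],[43,0]]
[[7,1],[10,2],[23,0],[39,12],[43,0]]
[[7,1],[10,2],[23,11],[39,12],[43,0]]
[[7,1],[10,2],[23,11],[39,12],[43,0]]
[[7,1],[10,2],[23,11],[39,18],[47,0]]
[[7,1],[10,6],[23,11],[39,18],[47,0]]
[[7,1],[10,6],[23,11],[39,18],[47,0]]
[[7,1],[10,6],[23,11],[39,18],[47,0]]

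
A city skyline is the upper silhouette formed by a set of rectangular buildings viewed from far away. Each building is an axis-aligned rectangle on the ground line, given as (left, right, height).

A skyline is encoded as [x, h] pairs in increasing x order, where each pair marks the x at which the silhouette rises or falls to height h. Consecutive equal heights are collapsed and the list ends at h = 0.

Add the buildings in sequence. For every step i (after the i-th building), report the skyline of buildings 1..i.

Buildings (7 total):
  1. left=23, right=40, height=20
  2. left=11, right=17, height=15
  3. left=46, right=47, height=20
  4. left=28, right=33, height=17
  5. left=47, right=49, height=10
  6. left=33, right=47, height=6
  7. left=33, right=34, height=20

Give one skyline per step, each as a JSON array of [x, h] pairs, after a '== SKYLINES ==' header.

== SKYLINES ==
[[23,20],[40,0]]
[[11,15],[17,0],[23,20],[40,0]]
[[11,15],[17,0],[23,20],[40,0],[46,20],[47,0]]
[[11,15],[17,0],[23,20],[40,0],[46,20],[47,0]]
[[11,15],[17,0],[23,20],[40,0],[46,20],[47,10],[49,0]]
[[11,15],[17,0],[23,20],[40,6],[46,20],[47,10],[49,0]]
[[11,15],[17,0],[23,20],[40,6],[46,20],[47,10],[49,0]]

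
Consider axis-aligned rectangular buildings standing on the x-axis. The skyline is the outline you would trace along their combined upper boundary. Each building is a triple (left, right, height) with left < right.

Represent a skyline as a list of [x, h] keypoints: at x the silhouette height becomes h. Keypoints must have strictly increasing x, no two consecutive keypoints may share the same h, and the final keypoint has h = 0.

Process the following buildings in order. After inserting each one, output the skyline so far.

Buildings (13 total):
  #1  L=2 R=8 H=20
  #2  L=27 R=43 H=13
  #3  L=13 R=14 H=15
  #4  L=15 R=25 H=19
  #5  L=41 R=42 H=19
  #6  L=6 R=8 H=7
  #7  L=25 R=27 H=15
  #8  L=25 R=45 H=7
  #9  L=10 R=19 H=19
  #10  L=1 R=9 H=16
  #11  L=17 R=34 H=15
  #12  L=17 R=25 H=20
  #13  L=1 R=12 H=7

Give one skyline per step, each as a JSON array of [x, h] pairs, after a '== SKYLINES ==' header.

== SKYLINES ==
[[2,20],[8,0]]
[[2,20],[8,0],[27,13],[43,0]]
[[2,20],[8,0],[13,15],[14,0],[27,13],[43,0]]
[[2,20],[8,0],[13,15],[14,0],[15,19],[25,0],[27,13],[43,0]]
[[2,20],[8,0],[13,15],[14,0],[15,19],[25,0],[27,13],[41,19],[42,13],[43,0]]
[[2,20],[8,0],[13,15],[14,0],[15,19],[25,0],[27,13],[41,19],[42,13],[43,0]]
[[2,20],[8,0],[13,15],[14,0],[15,19],[25,15],[27,13],[41,19],[42,13],[43,0]]
[[2,20],[8,0],[13,15],[14,0],[15,19],[25,15],[27,13],[41,19],[42,13],[43,7],[45,0]]
[[2,20],[8,0],[10,19],[25,15],[27,13],[41,19],[42,13],[43,7],[45,0]]
[[1,16],[2,20],[8,16],[9,0],[10,19],[25,15],[27,13],[41,19],[42,13],[43,7],[45,0]]
[[1,16],[2,20],[8,16],[9,0],[10,19],[25,15],[34,13],[41,19],[42,13],[43,7],[45,0]]
[[1,16],[2,20],[8,16],[9,0],[10,19],[17,20],[25,15],[34,13],[41,19],[42,13],[43,7],[45,0]]
[[1,16],[2,20],[8,16],[9,7],[10,19],[17,20],[25,15],[34,13],[41,19],[42,13],[43,7],[45,0]]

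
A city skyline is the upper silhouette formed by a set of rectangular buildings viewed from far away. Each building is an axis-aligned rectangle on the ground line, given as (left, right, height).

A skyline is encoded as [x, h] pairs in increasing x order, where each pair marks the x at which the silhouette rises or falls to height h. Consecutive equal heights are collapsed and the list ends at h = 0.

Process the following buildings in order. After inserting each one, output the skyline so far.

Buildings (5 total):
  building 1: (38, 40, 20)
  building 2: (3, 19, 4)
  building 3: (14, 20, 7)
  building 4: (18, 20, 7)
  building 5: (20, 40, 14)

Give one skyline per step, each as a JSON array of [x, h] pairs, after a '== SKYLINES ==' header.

== SKYLINES ==
[[38,20],[40,0]]
[[3,4],[19,0],[38,20],[40,0]]
[[3,4],[14,7],[20,0],[38,20],[40,0]]
[[3,4],[14,7],[20,0],[38,20],[40,0]]
[[3,4],[14,7],[20,14],[38,20],[40,0]]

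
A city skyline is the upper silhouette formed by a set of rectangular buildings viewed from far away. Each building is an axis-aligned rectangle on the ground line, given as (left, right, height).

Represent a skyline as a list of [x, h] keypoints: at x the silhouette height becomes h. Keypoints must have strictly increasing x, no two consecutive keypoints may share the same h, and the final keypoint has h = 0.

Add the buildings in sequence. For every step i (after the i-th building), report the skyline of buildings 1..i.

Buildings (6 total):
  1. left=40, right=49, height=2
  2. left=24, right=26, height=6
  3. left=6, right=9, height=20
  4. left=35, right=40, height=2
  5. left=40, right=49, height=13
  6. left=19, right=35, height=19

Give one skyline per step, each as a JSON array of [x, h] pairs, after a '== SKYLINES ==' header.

== SKYLINES ==
[[40,2],[49,0]]
[[24,6],[26,0],[40,2],[49,0]]
[[6,20],[9,0],[24,6],[26,0],[40,2],[49,0]]
[[6,20],[9,0],[24,6],[26,0],[35,2],[49,0]]
[[6,20],[9,0],[24,6],[26,0],[35,2],[40,13],[49,0]]
[[6,20],[9,0],[19,19],[35,2],[40,13],[49,0]]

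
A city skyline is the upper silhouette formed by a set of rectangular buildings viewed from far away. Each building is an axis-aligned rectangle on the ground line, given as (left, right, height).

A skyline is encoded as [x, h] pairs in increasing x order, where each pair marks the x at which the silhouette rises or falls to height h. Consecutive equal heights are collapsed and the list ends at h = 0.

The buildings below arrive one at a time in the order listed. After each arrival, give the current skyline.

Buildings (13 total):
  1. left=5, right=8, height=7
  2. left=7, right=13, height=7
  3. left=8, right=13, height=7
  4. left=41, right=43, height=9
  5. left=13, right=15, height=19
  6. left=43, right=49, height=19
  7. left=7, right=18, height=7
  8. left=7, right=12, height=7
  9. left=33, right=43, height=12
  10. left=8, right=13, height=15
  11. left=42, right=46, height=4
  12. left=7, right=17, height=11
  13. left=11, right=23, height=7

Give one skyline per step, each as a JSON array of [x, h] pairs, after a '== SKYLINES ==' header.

== SKYLINES ==
[[5,7],[8,0]]
[[5,7],[13,0]]
[[5,7],[13,0]]
[[5,7],[13,0],[41,9],[43,0]]
[[5,7],[13,19],[15,0],[41,9],[43,0]]
[[5,7],[13,19],[15,0],[41,9],[43,19],[49,0]]
[[5,7],[13,19],[15,7],[18,0],[41,9],[43,19],[49,0]]
[[5,7],[13,19],[15,7],[18,0],[41,9],[43,19],[49,0]]
[[5,7],[13,19],[15,7],[18,0],[33,12],[43,19],[49,0]]
[[5,7],[8,15],[13,19],[15,7],[18,0],[33,12],[43,19],[49,0]]
[[5,7],[8,15],[13,19],[15,7],[18,0],[33,12],[43,19],[49,0]]
[[5,7],[7,11],[8,15],[13,19],[15,11],[17,7],[18,0],[33,12],[43,19],[49,0]]
[[5,7],[7,11],[8,15],[13,19],[15,11],[17,7],[23,0],[33,12],[43,19],[49,0]]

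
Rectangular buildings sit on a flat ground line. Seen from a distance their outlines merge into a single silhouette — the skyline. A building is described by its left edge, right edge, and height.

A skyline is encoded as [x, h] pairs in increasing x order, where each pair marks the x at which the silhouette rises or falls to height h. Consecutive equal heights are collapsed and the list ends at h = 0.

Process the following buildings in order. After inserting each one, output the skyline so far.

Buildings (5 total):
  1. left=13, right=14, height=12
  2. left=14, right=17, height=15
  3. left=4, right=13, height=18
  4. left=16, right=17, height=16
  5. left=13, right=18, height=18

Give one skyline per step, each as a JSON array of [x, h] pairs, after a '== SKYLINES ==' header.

== SKYLINES ==
[[13,12],[14,0]]
[[13,12],[14,15],[17,0]]
[[4,18],[13,12],[14,15],[17,0]]
[[4,18],[13,12],[14,15],[16,16],[17,0]]
[[4,18],[18,0]]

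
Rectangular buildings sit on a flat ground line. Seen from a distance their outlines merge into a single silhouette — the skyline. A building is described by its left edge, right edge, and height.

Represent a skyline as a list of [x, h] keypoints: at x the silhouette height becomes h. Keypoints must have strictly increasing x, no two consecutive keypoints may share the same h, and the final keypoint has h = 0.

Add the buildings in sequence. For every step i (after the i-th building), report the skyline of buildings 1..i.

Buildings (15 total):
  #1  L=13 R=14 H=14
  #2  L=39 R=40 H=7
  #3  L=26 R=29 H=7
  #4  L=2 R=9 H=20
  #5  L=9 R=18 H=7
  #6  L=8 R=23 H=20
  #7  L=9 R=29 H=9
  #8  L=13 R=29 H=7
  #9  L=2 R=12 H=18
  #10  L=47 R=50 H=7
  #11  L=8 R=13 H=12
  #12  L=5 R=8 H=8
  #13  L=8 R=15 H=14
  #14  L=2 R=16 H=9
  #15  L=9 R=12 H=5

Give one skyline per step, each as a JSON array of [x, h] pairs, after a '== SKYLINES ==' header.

== SKYLINES ==
[[13,14],[14,0]]
[[13,14],[14,0],[39,7],[40,0]]
[[13,14],[14,0],[26,7],[29,0],[39,7],[40,0]]
[[2,20],[9,0],[13,14],[14,0],[26,7],[29,0],[39,7],[40,0]]
[[2,20],[9,7],[13,14],[14,7],[18,0],[26,7],[29,0],[39,7],[40,0]]
[[2,20],[23,0],[26,7],[29,0],[39,7],[40,0]]
[[2,20],[23,9],[29,0],[39,7],[40,0]]
[[2,20],[23,9],[29,0],[39,7],[40,0]]
[[2,20],[23,9],[29,0],[39,7],[40,0]]
[[2,20],[23,9],[29,0],[39,7],[40,0],[47,7],[50,0]]
[[2,20],[23,9],[29,0],[39,7],[40,0],[47,7],[50,0]]
[[2,20],[23,9],[29,0],[39,7],[40,0],[47,7],[50,0]]
[[2,20],[23,9],[29,0],[39,7],[40,0],[47,7],[50,0]]
[[2,20],[23,9],[29,0],[39,7],[40,0],[47,7],[50,0]]
[[2,20],[23,9],[29,0],[39,7],[40,0],[47,7],[50,0]]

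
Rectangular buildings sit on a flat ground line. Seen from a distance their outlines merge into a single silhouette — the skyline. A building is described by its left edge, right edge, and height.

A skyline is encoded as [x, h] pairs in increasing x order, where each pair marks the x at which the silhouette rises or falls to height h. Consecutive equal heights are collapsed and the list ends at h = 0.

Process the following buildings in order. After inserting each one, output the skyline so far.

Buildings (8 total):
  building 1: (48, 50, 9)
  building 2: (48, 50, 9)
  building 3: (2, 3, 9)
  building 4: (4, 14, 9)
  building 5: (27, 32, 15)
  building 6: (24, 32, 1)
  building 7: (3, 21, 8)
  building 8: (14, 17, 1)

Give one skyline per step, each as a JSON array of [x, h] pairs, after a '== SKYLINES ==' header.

== SKYLINES ==
[[48,9],[50,0]]
[[48,9],[50,0]]
[[2,9],[3,0],[48,9],[50,0]]
[[2,9],[3,0],[4,9],[14,0],[48,9],[50,0]]
[[2,9],[3,0],[4,9],[14,0],[27,15],[32,0],[48,9],[50,0]]
[[2,9],[3,0],[4,9],[14,0],[24,1],[27,15],[32,0],[48,9],[50,0]]
[[2,9],[3,8],[4,9],[14,8],[21,0],[24,1],[27,15],[32,0],[48,9],[50,0]]
[[2,9],[3,8],[4,9],[14,8],[21,0],[24,1],[27,15],[32,0],[48,9],[50,0]]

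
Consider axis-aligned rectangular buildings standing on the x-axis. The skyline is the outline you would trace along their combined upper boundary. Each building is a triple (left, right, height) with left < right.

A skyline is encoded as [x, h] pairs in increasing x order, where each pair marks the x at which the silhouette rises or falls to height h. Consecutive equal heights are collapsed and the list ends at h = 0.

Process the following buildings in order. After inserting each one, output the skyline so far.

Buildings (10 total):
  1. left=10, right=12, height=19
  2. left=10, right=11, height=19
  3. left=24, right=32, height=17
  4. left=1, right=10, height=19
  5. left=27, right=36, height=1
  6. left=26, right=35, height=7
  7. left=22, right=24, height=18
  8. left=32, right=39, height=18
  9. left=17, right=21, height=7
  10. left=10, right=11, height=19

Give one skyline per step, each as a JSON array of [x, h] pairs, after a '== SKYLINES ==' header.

== SKYLINES ==
[[10,19],[12,0]]
[[10,19],[12,0]]
[[10,19],[12,0],[24,17],[32,0]]
[[1,19],[12,0],[24,17],[32,0]]
[[1,19],[12,0],[24,17],[32,1],[36,0]]
[[1,19],[12,0],[24,17],[32,7],[35,1],[36,0]]
[[1,19],[12,0],[22,18],[24,17],[32,7],[35,1],[36,0]]
[[1,19],[12,0],[22,18],[24,17],[32,18],[39,0]]
[[1,19],[12,0],[17,7],[21,0],[22,18],[24,17],[32,18],[39,0]]
[[1,19],[12,0],[17,7],[21,0],[22,18],[24,17],[32,18],[39,0]]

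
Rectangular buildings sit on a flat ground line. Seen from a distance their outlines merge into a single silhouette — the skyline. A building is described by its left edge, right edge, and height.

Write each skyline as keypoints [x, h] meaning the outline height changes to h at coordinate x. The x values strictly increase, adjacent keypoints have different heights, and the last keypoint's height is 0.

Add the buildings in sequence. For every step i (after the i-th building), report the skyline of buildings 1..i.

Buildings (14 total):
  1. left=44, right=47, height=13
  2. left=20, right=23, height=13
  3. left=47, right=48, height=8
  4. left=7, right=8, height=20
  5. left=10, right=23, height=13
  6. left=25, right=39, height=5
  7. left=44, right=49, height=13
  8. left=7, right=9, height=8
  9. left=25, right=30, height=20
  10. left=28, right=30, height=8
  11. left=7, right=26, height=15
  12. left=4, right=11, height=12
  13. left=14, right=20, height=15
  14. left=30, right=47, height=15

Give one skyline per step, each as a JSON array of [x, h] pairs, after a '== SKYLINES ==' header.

== SKYLINES ==
[[44,13],[47,0]]
[[20,13],[23,0],[44,13],[47,0]]
[[20,13],[23,0],[44,13],[47,8],[48,0]]
[[7,20],[8,0],[20,13],[23,0],[44,13],[47,8],[48,0]]
[[7,20],[8,0],[10,13],[23,0],[44,13],[47,8],[48,0]]
[[7,20],[8,0],[10,13],[23,0],[25,5],[39,0],[44,13],[47,8],[48,0]]
[[7,20],[8,0],[10,13],[23,0],[25,5],[39,0],[44,13],[49,0]]
[[7,20],[8,8],[9,0],[10,13],[23,0],[25,5],[39,0],[44,13],[49,0]]
[[7,20],[8,8],[9,0],[10,13],[23,0],[25,20],[30,5],[39,0],[44,13],[49,0]]
[[7,20],[8,8],[9,0],[10,13],[23,0],[25,20],[30,5],[39,0],[44,13],[49,0]]
[[7,20],[8,15],[25,20],[30,5],[39,0],[44,13],[49,0]]
[[4,12],[7,20],[8,15],[25,20],[30,5],[39,0],[44,13],[49,0]]
[[4,12],[7,20],[8,15],[25,20],[30,5],[39,0],[44,13],[49,0]]
[[4,12],[7,20],[8,15],[25,20],[30,15],[47,13],[49,0]]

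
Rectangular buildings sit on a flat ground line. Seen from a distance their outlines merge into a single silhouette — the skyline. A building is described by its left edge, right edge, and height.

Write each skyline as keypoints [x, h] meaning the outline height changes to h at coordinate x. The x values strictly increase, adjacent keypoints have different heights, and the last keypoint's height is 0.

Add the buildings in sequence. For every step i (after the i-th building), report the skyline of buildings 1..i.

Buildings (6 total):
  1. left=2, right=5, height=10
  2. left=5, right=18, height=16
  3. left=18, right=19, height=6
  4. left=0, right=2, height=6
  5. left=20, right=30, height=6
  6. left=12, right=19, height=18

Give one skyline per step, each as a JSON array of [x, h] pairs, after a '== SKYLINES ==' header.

== SKYLINES ==
[[2,10],[5,0]]
[[2,10],[5,16],[18,0]]
[[2,10],[5,16],[18,6],[19,0]]
[[0,6],[2,10],[5,16],[18,6],[19,0]]
[[0,6],[2,10],[5,16],[18,6],[19,0],[20,6],[30,0]]
[[0,6],[2,10],[5,16],[12,18],[19,0],[20,6],[30,0]]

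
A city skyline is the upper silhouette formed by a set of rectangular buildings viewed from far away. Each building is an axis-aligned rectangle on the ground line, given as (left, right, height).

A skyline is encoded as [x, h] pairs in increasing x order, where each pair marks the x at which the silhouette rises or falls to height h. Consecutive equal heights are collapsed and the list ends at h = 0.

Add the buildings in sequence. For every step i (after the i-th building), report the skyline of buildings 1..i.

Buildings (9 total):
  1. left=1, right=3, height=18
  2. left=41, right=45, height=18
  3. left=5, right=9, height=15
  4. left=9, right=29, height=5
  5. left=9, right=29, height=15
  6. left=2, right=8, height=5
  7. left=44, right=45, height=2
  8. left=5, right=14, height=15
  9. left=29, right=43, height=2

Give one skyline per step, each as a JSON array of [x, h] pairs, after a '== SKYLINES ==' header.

== SKYLINES ==
[[1,18],[3,0]]
[[1,18],[3,0],[41,18],[45,0]]
[[1,18],[3,0],[5,15],[9,0],[41,18],[45,0]]
[[1,18],[3,0],[5,15],[9,5],[29,0],[41,18],[45,0]]
[[1,18],[3,0],[5,15],[29,0],[41,18],[45,0]]
[[1,18],[3,5],[5,15],[29,0],[41,18],[45,0]]
[[1,18],[3,5],[5,15],[29,0],[41,18],[45,0]]
[[1,18],[3,5],[5,15],[29,0],[41,18],[45,0]]
[[1,18],[3,5],[5,15],[29,2],[41,18],[45,0]]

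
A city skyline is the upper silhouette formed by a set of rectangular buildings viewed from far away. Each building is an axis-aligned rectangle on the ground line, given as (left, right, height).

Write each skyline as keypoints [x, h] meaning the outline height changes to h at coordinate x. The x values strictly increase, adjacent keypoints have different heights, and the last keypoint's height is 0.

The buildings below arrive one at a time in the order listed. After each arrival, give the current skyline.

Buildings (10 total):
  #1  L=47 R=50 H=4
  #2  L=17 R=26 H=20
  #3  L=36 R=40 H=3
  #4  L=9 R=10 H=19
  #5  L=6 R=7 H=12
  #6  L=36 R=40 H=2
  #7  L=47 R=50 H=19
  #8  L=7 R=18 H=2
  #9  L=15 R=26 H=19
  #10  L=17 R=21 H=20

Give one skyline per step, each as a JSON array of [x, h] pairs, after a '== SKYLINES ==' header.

== SKYLINES ==
[[47,4],[50,0]]
[[17,20],[26,0],[47,4],[50,0]]
[[17,20],[26,0],[36,3],[40,0],[47,4],[50,0]]
[[9,19],[10,0],[17,20],[26,0],[36,3],[40,0],[47,4],[50,0]]
[[6,12],[7,0],[9,19],[10,0],[17,20],[26,0],[36,3],[40,0],[47,4],[50,0]]
[[6,12],[7,0],[9,19],[10,0],[17,20],[26,0],[36,3],[40,0],[47,4],[50,0]]
[[6,12],[7,0],[9,19],[10,0],[17,20],[26,0],[36,3],[40,0],[47,19],[50,0]]
[[6,12],[7,2],[9,19],[10,2],[17,20],[26,0],[36,3],[40,0],[47,19],[50,0]]
[[6,12],[7,2],[9,19],[10,2],[15,19],[17,20],[26,0],[36,3],[40,0],[47,19],[50,0]]
[[6,12],[7,2],[9,19],[10,2],[15,19],[17,20],[26,0],[36,3],[40,0],[47,19],[50,0]]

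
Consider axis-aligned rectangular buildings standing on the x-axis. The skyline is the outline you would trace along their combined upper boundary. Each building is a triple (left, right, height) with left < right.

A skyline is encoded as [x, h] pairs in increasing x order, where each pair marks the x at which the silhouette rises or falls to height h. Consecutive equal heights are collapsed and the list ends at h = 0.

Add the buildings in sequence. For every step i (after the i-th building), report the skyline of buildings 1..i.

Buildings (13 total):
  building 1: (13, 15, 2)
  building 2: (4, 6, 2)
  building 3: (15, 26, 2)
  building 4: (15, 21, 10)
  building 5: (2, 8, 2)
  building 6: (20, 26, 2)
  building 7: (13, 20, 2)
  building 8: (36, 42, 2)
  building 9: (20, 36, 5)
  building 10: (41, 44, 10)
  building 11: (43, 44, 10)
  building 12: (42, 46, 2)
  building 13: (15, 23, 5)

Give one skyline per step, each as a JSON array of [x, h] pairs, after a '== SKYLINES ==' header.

== SKYLINES ==
[[13,2],[15,0]]
[[4,2],[6,0],[13,2],[15,0]]
[[4,2],[6,0],[13,2],[26,0]]
[[4,2],[6,0],[13,2],[15,10],[21,2],[26,0]]
[[2,2],[8,0],[13,2],[15,10],[21,2],[26,0]]
[[2,2],[8,0],[13,2],[15,10],[21,2],[26,0]]
[[2,2],[8,0],[13,2],[15,10],[21,2],[26,0]]
[[2,2],[8,0],[13,2],[15,10],[21,2],[26,0],[36,2],[42,0]]
[[2,2],[8,0],[13,2],[15,10],[21,5],[36,2],[42,0]]
[[2,2],[8,0],[13,2],[15,10],[21,5],[36,2],[41,10],[44,0]]
[[2,2],[8,0],[13,2],[15,10],[21,5],[36,2],[41,10],[44,0]]
[[2,2],[8,0],[13,2],[15,10],[21,5],[36,2],[41,10],[44,2],[46,0]]
[[2,2],[8,0],[13,2],[15,10],[21,5],[36,2],[41,10],[44,2],[46,0]]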